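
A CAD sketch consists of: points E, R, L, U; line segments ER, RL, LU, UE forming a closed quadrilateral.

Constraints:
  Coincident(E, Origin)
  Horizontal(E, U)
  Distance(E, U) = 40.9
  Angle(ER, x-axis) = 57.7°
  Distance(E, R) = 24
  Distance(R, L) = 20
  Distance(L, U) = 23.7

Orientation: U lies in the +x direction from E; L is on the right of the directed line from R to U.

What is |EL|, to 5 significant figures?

17.230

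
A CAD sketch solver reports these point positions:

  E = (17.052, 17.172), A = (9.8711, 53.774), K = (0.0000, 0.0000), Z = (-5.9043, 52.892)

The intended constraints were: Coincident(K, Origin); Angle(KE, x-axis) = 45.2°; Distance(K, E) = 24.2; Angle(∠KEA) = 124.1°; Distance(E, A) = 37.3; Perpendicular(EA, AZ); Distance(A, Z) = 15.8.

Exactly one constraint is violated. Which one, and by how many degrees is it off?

Perpendicular(EA, AZ) — off by 7.90°.

K = (0.00, 0.00) ✓; KE at 45.20° ✓; |KE| = 24.20 ✓; ∠KEA = 124.1° ✓; |EA| = 37.30 ✓; ∠(EA, AZ) = 82.10° ✗; |AZ| = 15.80 ✓.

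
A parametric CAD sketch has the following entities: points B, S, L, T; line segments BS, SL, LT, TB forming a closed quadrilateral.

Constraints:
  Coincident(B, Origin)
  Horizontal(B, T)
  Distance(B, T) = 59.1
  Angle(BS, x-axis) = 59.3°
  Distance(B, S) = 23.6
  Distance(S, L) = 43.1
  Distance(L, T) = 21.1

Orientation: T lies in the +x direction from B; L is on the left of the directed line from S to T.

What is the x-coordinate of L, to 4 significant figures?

55.15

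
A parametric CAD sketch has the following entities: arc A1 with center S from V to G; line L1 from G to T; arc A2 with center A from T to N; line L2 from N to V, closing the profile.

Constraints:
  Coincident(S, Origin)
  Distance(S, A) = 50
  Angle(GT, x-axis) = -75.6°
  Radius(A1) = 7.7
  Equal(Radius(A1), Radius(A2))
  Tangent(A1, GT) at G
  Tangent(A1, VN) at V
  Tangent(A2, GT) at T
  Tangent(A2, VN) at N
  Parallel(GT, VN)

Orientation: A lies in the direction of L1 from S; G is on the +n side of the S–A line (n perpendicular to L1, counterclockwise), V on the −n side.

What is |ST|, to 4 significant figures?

50.59

The slot axis is L1's direction at -75.6°, so u = (cos -75.6°, sin -75.6°) = (0.2487, -0.9686) and n = (−sin -75.6°, cos -75.6°) = (0.9686, 0.2487). S is at the origin and A lies 50.0 along u from S, so A = 50.0·u = (12.43, -48.43). Tangency of A1 to both parallel lines with radius 7.7 puts G and V at S ± 7.7·n: G = (7.458, 1.915), V = (-7.458, -1.915). Equal radii place T and N the same way about A: T = A + 7.7·n = (19.89, -46.51), N = A − 7.7·n = (4.976, -50.34). Then |ST| = |T − S| = 50.59.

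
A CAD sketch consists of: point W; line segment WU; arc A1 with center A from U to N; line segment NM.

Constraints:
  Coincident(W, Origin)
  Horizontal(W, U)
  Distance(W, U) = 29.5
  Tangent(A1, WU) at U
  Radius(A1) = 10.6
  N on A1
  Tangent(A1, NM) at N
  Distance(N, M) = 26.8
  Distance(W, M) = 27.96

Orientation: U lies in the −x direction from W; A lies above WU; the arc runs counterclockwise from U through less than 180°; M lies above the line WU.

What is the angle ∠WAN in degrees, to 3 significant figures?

13.2°

Checks: |AN| = 10.60 ✓; ∠(AN, NM) = 90.00° ✓; |NM| = 26.80 ✓; |WM| = 27.96 ✓.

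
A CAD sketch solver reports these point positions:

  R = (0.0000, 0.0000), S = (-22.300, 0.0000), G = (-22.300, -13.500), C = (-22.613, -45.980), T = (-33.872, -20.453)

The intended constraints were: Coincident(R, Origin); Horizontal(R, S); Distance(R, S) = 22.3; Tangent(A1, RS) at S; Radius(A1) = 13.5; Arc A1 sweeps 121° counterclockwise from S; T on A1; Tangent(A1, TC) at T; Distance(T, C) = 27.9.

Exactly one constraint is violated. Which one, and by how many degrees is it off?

Tangent(A1, TC) at T — off by 7.20°.

R = (0.00, 0.00) ✓; R.y = 0.00, S.y = 0.00 ✓; |RS| = 22.30 ✓; ∠(GS, SR) = 90.00° ✓; |GS| = 13.50 ✓; bearing(G→T) − bearing(G→S) = 121.0° ✓; |GT| = 13.50 ✓; ∠(GT, TC) = 97.20° ✗; |TC| = 27.90 ✓.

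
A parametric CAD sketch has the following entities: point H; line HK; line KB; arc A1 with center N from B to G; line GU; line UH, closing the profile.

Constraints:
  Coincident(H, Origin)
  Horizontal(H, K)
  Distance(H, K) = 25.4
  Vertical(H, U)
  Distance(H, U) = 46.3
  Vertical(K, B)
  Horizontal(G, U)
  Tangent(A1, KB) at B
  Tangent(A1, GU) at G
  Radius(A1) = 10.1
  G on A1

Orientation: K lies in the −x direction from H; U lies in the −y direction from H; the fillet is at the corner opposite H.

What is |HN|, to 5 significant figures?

39.301

HU is vertical with |HU| = 46.3 and U on the −y side, so U = (0.0000, -46.300). The virtual corner opposite H is at (-25.400, -46.300). A1 meets KB tangentially, so NB is at right angles to KB and tangency of A1 to GU means the radius NG is perpendicular to GU, with radius 10.1, so the center N sits 10.1 in from both sides at N = (-15.300, -36.200). Then |HN| = |N − H| = 39.301.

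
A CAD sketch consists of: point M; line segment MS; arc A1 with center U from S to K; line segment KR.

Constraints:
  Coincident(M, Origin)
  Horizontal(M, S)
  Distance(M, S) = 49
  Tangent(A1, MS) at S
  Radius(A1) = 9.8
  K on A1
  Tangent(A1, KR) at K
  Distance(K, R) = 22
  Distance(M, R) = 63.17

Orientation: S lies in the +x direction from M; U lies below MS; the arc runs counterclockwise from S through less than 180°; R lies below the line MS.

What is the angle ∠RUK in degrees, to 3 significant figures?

66.0°

M is at the origin; MS is horizontal with |MS| = 49.0 and S on the +x side, so S = (49.0, 0.00). The tangent condition forces US to be normal to MS, so U = S + (0, -9.8) = (49.0, -9.80). Since UK ⟂ KR (tangency), |UR| = √(9.8² + 22.0²) = 24.1 regardless of where K sits on A1. So R lies on both circle(M, 63.17) and circle(U, 24.1); the below-MS intersection is R = (53.6, -33.4). K is the foot of the tangent from R: K = (41.0, -15.4).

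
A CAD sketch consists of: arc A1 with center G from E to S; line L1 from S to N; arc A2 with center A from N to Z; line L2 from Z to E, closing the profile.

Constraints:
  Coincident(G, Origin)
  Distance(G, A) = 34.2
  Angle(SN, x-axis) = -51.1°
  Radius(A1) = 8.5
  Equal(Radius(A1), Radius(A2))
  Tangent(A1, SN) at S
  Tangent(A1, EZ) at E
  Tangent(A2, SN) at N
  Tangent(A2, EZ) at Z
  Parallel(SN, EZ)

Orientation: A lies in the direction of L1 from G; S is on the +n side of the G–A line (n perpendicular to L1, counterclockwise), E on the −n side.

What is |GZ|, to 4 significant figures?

35.24

Tangency of A1 to both parallel lines with radius 8.5 puts S and E at G ± 8.5·n: S = (6.615, 5.338), E = (-6.615, -5.338). Equal radii place N and Z the same way about A: N = A + 8.5·n = (28.09, -21.28), Z = A − 8.5·n = (14.86, -31.95). Then |GZ| = |Z − G| = 35.24.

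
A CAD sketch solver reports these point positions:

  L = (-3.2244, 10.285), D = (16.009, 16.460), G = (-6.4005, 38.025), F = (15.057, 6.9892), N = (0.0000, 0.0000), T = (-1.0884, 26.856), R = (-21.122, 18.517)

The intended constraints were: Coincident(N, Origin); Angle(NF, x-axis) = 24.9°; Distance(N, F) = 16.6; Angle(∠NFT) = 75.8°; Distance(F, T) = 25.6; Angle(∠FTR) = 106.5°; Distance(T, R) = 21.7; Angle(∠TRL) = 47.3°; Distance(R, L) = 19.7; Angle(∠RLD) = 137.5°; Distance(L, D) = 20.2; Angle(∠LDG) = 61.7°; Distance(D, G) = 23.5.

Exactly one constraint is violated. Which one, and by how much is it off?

Distance(D, G) = 23.5 — off by 7.60.

N = (0.00, 0.00) ✓; NF at 24.90° ✓; |NF| = 16.60 ✓; ∠NFT = 75.80° ✓; |FT| = 25.60 ✓; ∠FTR = 106.5° ✓; |TR| = 21.70 ✓; ∠TRL = 47.30° ✓; |RL| = 19.70 ✓; ∠RLD = 137.5° ✓; |LD| = 20.20 ✓; ∠LDG = 61.70° ✓; |DG| = 31.10 ✗.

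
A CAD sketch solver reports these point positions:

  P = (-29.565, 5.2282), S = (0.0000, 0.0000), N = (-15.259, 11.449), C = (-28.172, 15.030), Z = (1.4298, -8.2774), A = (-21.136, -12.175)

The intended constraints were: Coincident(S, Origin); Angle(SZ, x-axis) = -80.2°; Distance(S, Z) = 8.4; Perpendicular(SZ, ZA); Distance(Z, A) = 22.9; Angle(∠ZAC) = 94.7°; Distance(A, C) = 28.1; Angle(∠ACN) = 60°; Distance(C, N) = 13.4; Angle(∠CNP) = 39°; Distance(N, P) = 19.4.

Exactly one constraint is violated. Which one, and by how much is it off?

Distance(N, P) = 19.4 — off by 3.80.

S = (0.00, 0.00) ✓; SZ at -80.20° ✓; |SZ| = 8.400 ✓; ∠(SZ, ZA) = 90.00° ✓; |ZA| = 22.90 ✓; ∠ZAC = 94.70° ✓; |AC| = 28.10 ✓; ∠ACN = 60.00° ✓; |CN| = 13.40 ✓; ∠CNP = 39.00° ✓; |NP| = 15.60 ✗.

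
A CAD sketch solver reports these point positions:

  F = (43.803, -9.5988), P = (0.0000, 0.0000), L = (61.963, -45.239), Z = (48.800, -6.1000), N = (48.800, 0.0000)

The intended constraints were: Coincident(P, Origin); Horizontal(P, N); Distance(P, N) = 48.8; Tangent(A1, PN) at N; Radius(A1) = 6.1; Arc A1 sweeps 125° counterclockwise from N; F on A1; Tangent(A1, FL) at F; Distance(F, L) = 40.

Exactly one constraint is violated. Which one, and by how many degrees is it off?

Tangent(A1, FL) at F — off by 8.00°.

P = (0.00, 0.00) ✓; P.y = 0.00, N.y = 0.00 ✓; |PN| = 48.80 ✓; ∠(ZN, NP) = 90.00° ✓; |ZN| = 6.100 ✓; bearing(Z→F) − bearing(Z→N) = 125.0° ✓; |ZF| = 6.100 ✓; ∠(ZF, FL) = 98.00° ✗; |FL| = 40.00 ✓.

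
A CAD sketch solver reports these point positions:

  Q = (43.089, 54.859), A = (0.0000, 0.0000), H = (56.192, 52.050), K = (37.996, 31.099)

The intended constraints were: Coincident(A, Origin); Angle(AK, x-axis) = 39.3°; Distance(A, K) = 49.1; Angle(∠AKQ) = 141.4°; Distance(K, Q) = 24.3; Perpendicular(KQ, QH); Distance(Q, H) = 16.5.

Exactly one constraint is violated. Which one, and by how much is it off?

Distance(Q, H) = 16.5 — off by 3.10.

A = (0.00, 0.00) ✓; AK at 39.30° ✓; |AK| = 49.10 ✓; ∠AKQ = 141.4° ✓; |KQ| = 24.30 ✓; ∠(KQ, QH) = 90.00° ✓; |QH| = 13.40 ✗.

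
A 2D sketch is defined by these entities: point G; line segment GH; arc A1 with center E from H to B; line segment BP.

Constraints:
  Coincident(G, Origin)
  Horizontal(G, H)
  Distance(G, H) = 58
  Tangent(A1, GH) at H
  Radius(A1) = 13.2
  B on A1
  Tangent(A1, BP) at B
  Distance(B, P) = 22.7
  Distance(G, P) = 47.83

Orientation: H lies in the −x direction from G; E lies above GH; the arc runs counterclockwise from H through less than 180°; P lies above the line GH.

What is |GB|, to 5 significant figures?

46.457

Checks: |EB| = 13.20 ✓; ∠(EB, BP) = 90.00° ✓; |BP| = 22.70 ✓; |GP| = 47.83 ✓.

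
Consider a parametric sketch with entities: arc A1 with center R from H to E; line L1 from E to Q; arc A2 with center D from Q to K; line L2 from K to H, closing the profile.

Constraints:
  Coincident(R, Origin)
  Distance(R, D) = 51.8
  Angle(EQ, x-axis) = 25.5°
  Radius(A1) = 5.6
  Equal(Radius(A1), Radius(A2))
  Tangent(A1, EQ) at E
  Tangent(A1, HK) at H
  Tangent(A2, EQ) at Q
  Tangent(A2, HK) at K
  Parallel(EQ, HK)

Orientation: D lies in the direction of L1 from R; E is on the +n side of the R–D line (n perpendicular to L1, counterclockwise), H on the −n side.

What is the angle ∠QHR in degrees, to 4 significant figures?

77.80°

Tangency of A1 to both parallel lines with radius 5.6 puts E and H at R ± 5.6·n: E = (-2.411, 5.054), H = (2.411, -5.054). Equal radii place Q and K the same way about D: Q = D + 5.6·n = (44.34, 27.35), K = D − 5.6·n = (49.16, 17.25). Then cos ∠QHR = HQ·HR / (|HQ||HR|), giving 77.80°.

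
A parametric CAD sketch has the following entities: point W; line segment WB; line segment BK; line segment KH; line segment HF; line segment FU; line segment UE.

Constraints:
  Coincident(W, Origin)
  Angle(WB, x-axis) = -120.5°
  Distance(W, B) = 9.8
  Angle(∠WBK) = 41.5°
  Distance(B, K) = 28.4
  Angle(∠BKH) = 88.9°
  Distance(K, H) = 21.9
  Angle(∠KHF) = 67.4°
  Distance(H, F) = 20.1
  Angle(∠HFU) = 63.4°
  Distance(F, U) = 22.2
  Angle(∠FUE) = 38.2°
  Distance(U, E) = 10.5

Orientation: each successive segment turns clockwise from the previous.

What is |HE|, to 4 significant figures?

12.50

W is at the origin; WB runs at -120.5° with length 9.8, so B = (-4.974, -8.444). ∠WBK = 41.5° gives BK at 101.0° from the x-axis; with |BK| = 28.4, K = (-10.39, 19.43). ∠BKH = 88.9° gives KH at 9.900° from the x-axis; with |KH| = 21.9, H = (11.18, 23.20). ∠KHF = 67.4° gives HF at -102.7° from the x-axis; with |HF| = 20.1, F = (6.762, 3.591). ∠HFU = 63.4° gives FU at 140.7° from the x-axis; with |FU| = 22.2, U = (-10.42, 17.65). ∠FUE = 38.2° gives UE at -1.100° from the x-axis; with |UE| = 10.5, E = (0.08095, 17.45). Then |HE| = |E − H| = 12.50.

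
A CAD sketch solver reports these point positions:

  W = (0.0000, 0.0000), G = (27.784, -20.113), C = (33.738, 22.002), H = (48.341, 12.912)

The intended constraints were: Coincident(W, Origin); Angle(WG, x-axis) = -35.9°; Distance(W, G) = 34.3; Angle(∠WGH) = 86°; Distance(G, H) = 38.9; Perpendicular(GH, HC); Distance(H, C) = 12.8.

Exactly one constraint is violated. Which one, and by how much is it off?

Distance(H, C) = 12.8 — off by 4.40.

W = (0.00, 0.00) ✓; WG at -35.90° ✓; |WG| = 34.30 ✓; ∠WGH = 86.00° ✓; |GH| = 38.90 ✓; ∠(GH, HC) = 90.00° ✓; |HC| = 17.20 ✗.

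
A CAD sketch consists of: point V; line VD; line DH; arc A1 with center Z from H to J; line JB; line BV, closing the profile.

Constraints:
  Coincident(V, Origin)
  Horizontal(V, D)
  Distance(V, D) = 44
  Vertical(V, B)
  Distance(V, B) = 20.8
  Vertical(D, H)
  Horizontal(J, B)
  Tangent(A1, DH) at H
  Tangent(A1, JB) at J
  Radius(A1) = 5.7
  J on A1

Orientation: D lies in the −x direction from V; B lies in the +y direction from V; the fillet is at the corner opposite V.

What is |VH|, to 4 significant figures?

46.52

The virtual corner opposite V is at (-44.00, 20.80). A1 meets DH tangentially, so ZH is at right angles to DH and the tangent condition forces ZJ to be normal to JB, with radius 5.7, so the center Z sits 5.7 in from both sides at Z = (-38.30, 15.10). That places the tangent points at H = (-44.00, 15.10) on DH and J = (-38.30, 20.80) on JB. Then |VH| = |H − V| = 46.52.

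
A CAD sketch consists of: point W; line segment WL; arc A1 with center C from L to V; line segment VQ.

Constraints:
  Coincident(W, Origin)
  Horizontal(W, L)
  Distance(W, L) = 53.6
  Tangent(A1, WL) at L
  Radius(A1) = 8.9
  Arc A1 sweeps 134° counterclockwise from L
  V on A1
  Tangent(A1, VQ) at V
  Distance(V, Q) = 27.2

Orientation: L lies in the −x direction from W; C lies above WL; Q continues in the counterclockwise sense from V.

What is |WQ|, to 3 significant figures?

74.6

W is at the origin; WL is horizontal with |WL| = 53.6 and L on the −x side, so L = (-53.6, 0.00). Tangency of A1 to WL means the radius CL is perpendicular to WL, so C = L + (0, 8.9) = (-53.6, 8.90). On A1, L sits at bearing -90° from C; a 134° counterclockwise sweep puts V at bearing 44°, so V = C + 8.9·(cos 44°, sin 44°) = (-47.2, 15.1). Since A1 is tangent to VQ there, CV ⟂ VQ, so VQ runs along (−sin 44°, cos 44°); with |VQ| = 27.2, Q = (-66.1, 34.6). Then |WQ| = |Q − W| = 74.6.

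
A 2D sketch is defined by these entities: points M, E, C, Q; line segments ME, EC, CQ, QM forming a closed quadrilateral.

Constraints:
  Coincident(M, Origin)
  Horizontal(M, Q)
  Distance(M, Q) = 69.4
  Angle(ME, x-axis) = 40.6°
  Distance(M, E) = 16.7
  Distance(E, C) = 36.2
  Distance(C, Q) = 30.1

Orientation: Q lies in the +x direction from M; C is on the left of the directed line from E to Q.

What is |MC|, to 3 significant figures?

51.8

Checks: M = (0.00, 0.00) ✓; |EC| = 36.20 ✓; |CQ| = 30.10 ✓.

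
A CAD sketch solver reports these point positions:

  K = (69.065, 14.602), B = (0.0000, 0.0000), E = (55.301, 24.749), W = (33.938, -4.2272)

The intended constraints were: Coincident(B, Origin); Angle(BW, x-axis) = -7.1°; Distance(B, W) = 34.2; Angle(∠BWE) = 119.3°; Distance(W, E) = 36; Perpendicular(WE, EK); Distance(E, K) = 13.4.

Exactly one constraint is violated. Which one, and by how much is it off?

Distance(E, K) = 13.4 — off by 3.70.

B = (0.00, 0.00) ✓; BW at -7.100° ✓; |BW| = 34.20 ✓; ∠BWE = 119.3° ✓; |WE| = 36.00 ✓; ∠(WE, EK) = 90.00° ✓; |EK| = 17.10 ✗.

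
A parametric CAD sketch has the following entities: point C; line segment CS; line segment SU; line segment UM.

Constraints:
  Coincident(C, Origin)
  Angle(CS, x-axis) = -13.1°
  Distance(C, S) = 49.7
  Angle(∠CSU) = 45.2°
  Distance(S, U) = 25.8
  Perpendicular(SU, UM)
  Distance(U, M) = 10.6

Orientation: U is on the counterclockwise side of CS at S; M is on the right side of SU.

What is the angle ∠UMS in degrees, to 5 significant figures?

67.665°

∠CSU = 45.2°, so SU runs at -13.1° + (180° − 45.2°) = 121.70° from the x-axis; with |SU| = 25.8, U = S + 25.8·(cos 121.70°, sin 121.70°) = (34.849, 10.686). SU ⟂ UM; with |UM| = 10.6 on the right of SU, M = U + 10.6·(0.85081, 0.52547) = (43.868, 16.256). Then cos ∠UMS = MU·MS / (|MU||MS|), giving 67.665°.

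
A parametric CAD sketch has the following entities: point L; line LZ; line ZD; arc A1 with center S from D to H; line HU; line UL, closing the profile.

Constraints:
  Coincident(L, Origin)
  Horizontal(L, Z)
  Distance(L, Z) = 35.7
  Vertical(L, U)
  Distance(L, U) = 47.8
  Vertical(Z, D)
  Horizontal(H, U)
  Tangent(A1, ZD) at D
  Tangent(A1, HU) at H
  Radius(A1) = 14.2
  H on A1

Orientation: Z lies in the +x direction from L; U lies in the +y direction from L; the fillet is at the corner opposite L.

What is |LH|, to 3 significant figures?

52.4

The virtual corner opposite L is at (35.7, 47.8). Since A1 is tangent to ZD there, SD ⟂ ZD and tangency of A1 to HU means the radius SH is perpendicular to HU, with radius 14.2, so the center S sits 14.2 in from both sides at S = (21.5, 33.6). That places the tangent points at D = (35.7, 33.6) on ZD and H = (21.5, 47.8) on HU. Then |LH| = |H − L| = 52.4.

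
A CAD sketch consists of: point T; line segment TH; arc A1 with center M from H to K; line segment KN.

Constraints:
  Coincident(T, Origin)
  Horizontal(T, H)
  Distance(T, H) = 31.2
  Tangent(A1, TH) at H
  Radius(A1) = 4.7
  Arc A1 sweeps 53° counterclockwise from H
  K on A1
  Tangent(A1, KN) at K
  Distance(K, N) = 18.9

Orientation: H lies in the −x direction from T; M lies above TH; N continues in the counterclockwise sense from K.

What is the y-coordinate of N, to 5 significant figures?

16.966

On A1, H sits at bearing -90° from M; a 53° counterclockwise sweep puts K at bearing -37°, so K = M + 4.7·(cos -37°, sin -37°) = (-27.446, 1.8715). The tangent condition forces MK to be normal to KN, so KN runs along (−sin -37°, cos -37°); with |KN| = 18.9, N = (-16.072, 16.966). So N.y = 16.966.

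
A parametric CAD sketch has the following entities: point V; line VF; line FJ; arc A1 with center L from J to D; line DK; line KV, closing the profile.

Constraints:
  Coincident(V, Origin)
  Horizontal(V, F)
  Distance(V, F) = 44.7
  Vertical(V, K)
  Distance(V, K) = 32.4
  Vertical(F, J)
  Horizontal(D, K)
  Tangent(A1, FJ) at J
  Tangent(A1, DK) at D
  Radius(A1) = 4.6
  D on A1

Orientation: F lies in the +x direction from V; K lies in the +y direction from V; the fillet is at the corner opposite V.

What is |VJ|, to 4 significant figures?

52.64

The virtual corner opposite V is at (44.70, 32.40). The tangent condition forces LJ to be normal to FJ and A1 meets DK tangentially, so LD is at right angles to DK, with radius 4.6, so the center L sits 4.6 in from both sides at L = (40.10, 27.80). That places the tangent points at J = (44.70, 27.80) on FJ and D = (40.10, 32.40) on DK. Then |VJ| = |J − V| = 52.64.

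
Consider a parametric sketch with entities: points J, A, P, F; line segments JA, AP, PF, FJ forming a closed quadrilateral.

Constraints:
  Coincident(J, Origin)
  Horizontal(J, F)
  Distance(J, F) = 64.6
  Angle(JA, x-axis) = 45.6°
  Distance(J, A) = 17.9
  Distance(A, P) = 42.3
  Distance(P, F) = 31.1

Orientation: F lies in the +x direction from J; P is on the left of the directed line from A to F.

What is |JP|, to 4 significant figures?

59.10

Checks: |AP| = 42.30 ✓; |PF| = 31.10 ✓.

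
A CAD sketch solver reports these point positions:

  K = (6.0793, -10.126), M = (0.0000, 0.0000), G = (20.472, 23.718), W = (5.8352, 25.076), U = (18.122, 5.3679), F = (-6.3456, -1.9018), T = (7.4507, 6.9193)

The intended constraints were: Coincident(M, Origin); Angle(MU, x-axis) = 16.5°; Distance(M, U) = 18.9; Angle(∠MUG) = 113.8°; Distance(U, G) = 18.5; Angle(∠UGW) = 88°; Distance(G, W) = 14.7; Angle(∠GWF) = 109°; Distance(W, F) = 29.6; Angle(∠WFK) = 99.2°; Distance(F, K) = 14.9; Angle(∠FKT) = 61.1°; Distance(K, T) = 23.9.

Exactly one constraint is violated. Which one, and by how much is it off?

Distance(K, T) = 23.9 — off by 6.80.

M = (0.00, 0.00) ✓; MU at 16.50° ✓; |MU| = 18.90 ✓; ∠MUG = 113.8° ✓; |UG| = 18.50 ✓; ∠UGW = 88.00° ✓; |GW| = 14.70 ✓; ∠GWF = 109.0° ✓; |WF| = 29.60 ✓; ∠WFK = 99.20° ✓; |FK| = 14.90 ✓; ∠FKT = 61.10° ✓; |KT| = 17.10 ✗.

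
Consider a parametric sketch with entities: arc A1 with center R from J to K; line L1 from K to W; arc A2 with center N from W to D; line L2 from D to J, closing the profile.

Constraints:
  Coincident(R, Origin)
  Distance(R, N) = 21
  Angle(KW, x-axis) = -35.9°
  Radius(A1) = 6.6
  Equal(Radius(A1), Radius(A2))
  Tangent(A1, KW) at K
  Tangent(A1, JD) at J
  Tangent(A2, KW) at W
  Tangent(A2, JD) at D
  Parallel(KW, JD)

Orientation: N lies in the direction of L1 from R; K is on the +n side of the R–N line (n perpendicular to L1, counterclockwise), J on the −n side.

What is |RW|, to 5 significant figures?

22.013

Tangency of A1 to both parallel lines with radius 6.6 puts K and J at R ± 6.6·n: K = (3.8701, 5.3463), J = (-3.8701, -5.3463). Equal radii place W and D the same way about N: W = N + 6.6·n = (20.881, -6.9675), D = N − 6.6·n = (13.141, -17.660). Then |RW| = |W − R| = 22.013.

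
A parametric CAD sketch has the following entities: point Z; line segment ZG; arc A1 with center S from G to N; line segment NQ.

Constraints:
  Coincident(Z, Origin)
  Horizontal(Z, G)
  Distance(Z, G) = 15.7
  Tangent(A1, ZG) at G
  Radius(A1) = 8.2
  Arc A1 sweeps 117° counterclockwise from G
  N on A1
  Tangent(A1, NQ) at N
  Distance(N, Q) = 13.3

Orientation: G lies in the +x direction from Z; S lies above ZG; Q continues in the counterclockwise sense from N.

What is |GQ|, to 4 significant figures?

23.81

Z is at the origin; ZG is horizontal with |ZG| = 15.7 and G on the +x side, so G = (15.70, 0.000). A1 meets ZG tangentially, so SG is at right angles to ZG, so S = G + (0, 8.2) = (15.70, 8.200). On A1, G sits at bearing -90° from S; a 117° counterclockwise sweep puts N at bearing 27°, so N = S + 8.2·(cos 27°, sin 27°) = (23.01, 11.92). The tangent condition forces SN to be normal to NQ, so NQ runs along (−sin 27°, cos 27°); with |NQ| = 13.3, Q = (16.97, 23.77). Then |GQ| = |Q − G| = 23.81.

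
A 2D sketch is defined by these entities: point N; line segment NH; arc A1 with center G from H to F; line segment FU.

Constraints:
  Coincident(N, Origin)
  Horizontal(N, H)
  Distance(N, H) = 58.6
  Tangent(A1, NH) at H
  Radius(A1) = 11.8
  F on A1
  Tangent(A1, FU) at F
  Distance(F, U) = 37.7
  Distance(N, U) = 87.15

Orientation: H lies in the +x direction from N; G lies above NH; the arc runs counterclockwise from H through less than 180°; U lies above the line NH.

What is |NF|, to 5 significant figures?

71.282

Checks: |GF| = 11.80 ✓; ∠(GF, FU) = 90.00° ✓; |FU| = 37.70 ✓; |NU| = 87.15 ✓.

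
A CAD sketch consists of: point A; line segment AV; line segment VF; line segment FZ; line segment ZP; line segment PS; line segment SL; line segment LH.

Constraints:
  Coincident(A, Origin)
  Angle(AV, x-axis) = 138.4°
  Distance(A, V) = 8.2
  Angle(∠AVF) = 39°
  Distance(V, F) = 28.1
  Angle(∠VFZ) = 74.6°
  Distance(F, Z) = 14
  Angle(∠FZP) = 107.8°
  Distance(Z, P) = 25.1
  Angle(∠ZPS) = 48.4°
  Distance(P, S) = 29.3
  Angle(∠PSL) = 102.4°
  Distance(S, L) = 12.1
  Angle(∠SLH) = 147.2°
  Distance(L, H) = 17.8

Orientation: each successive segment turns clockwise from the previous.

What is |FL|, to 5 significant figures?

2.7520

A is at the origin; AV runs at 138.4° with length 8.2, so V = (-6.1319, 5.4442). ∠AVF = 39.0° gives VF at -2.6000° from the x-axis; with |VF| = 28.1, F = (21.939, 4.1695). ∠VFZ = 74.6° gives FZ at -108.00° from the x-axis; with |FZ| = 14.0, Z = (17.613, -9.1453). ∠FZP = 107.8° gives ZP at 179.80° from the x-axis; with |ZP| = 25.1, P = (-7.4870, -9.0577). ∠ZPS = 48.4° gives PS at 48.200° from the x-axis; with |PS| = 29.3, S = (12.042, 12.785). ∠PSL = 102.4° gives SL at -29.400° from the x-axis; with |SL| = 12.1, L = (22.584, 6.8448). Then |FL| = |L − F| = 2.7520.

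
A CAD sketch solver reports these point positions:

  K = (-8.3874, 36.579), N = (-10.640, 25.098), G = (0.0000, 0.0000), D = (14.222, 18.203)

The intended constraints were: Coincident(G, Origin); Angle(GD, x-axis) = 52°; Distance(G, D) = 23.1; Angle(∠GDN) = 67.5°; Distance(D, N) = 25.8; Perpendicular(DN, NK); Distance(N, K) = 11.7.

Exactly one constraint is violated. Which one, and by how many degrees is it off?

Perpendicular(DN, NK) — off by 4.40°.

G = (0.00, 0.00) ✓; GD at 52.00° ✓; |GD| = 23.10 ✓; ∠GDN = 67.50° ✓; |DN| = 25.80 ✓; ∠(DN, NK) = 85.60° ✗; |NK| = 11.70 ✓.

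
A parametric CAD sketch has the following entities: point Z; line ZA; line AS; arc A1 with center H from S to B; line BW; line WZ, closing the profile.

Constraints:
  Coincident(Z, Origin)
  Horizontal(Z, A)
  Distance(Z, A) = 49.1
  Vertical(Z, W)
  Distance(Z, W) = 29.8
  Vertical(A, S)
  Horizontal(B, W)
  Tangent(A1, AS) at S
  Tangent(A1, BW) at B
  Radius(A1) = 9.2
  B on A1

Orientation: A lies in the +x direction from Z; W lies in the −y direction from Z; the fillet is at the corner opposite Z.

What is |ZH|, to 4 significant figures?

44.90

Z and W share the same x with |ZW| = 29.8 and W on the −y side, so W = (0.000, -29.80). The virtual corner opposite Z is at (49.10, -29.80). Since A1 is tangent to AS there, HS ⟂ AS and the tangent condition forces HB to be normal to BW, with radius 9.2, so the center H sits 9.2 in from both sides at H = (39.90, -20.60). Then |ZH| = |H − Z| = 44.90.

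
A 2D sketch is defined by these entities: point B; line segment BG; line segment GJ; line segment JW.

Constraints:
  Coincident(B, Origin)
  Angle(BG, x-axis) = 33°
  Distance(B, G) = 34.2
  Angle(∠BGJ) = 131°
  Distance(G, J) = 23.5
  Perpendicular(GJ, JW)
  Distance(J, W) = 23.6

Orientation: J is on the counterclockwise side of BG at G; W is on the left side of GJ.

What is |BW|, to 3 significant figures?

46.0

B is at the origin; BG runs at 33.0° with length 34.2, so G = 34.2·(cos 33.0°, sin 33.0°) = (28.7, 18.6). ∠BGJ = 131.0°, so GJ runs at 33.0° + (180° − 131.0°) = 82.0° from the x-axis; with |GJ| = 23.5, J = G + 23.5·(cos 82.0°, sin 82.0°) = (32.0, 41.9). GJ ⟂ JW; with |JW| = 23.6 on the left of GJ, W = J + 23.6·(-0.990, 0.139) = (8.58, 45.2). Then |BW| = |W − B| = 46.0.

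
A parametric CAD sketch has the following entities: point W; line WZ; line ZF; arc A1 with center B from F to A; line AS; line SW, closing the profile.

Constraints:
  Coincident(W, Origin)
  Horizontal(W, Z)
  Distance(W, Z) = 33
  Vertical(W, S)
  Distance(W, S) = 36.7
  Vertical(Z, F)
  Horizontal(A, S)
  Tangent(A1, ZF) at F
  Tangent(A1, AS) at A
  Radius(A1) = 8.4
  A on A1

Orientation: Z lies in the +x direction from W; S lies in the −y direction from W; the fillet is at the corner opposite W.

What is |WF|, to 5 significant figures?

43.473

W is at the origin; WZ is horizontal with |WZ| = 33.0 and Z on the +x side, so Z = (33.000, 0.0000). W and S share the same x with |WS| = 36.7 and S on the −y side, so S = (0.0000, -36.700). The virtual corner opposite W is at (33.000, -36.700). Tangency of A1 to ZF means the radius BF is perpendicular to ZF and since A1 is tangent to AS there, BA ⟂ AS, with radius 8.4, so the center B sits 8.4 in from both sides at B = (24.600, -28.300). That places the tangent points at F = (33.000, -28.300) on ZF and A = (24.600, -36.700) on AS. Then |WF| = |F − W| = 43.473.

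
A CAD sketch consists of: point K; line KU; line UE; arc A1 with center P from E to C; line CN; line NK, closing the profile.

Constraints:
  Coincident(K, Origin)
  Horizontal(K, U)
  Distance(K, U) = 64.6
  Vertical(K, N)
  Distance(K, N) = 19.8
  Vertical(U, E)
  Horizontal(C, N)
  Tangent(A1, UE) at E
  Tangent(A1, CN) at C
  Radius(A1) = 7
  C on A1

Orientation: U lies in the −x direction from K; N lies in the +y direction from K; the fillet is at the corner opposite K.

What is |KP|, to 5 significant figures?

59.005

KN is vertical with |KN| = 19.8 and N on the +y side, so N = (0.0000, 19.800). The virtual corner opposite K is at (-64.600, 19.800). The tangent condition forces PE to be normal to UE and since A1 is tangent to CN there, PC ⟂ CN, with radius 7.0, so the center P sits 7.0 in from both sides at P = (-57.600, 12.800). Then |KP| = |P − K| = 59.005.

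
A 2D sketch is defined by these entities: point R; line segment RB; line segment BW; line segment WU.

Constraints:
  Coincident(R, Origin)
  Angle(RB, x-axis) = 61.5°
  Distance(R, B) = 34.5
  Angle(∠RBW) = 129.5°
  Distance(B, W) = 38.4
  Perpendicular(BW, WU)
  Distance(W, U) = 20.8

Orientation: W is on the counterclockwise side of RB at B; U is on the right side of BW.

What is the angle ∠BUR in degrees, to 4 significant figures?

9.719°

∠RBW = 129.5°, so BW runs at 61.5° + (180° − 129.5°) = 112.0° from the x-axis; with |BW| = 38.4, W = B + 38.4·(cos 112.0°, sin 112.0°) = (2.077, 65.92). The perpendicularity gives WU at right angles to BW; with |WU| = 20.8 on the right of BW, U = W + 20.8·(0.9272, 0.3746) = (21.36, 73.71). Then cos ∠BUR = UB·UR / (|UB||UR|), giving 9.719°.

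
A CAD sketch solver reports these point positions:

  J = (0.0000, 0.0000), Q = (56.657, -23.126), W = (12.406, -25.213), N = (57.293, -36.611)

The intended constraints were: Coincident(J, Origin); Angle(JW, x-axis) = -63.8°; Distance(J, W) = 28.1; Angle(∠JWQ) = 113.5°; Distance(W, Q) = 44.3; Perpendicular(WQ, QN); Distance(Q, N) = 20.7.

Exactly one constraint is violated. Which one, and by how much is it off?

Distance(Q, N) = 20.7 — off by 7.20.

J = (0.00, 0.00) ✓; JW at -63.80° ✓; |JW| = 28.10 ✓; ∠JWQ = 113.5° ✓; |WQ| = 44.30 ✓; ∠(WQ, QN) = 90.00° ✓; |QN| = 13.50 ✗.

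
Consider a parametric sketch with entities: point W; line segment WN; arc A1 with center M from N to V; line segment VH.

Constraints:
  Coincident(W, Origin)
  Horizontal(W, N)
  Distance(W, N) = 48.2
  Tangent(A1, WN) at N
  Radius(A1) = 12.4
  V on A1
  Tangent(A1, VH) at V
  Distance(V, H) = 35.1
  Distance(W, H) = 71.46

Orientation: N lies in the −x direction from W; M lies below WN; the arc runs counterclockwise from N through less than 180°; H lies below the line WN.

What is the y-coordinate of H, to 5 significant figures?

-49.474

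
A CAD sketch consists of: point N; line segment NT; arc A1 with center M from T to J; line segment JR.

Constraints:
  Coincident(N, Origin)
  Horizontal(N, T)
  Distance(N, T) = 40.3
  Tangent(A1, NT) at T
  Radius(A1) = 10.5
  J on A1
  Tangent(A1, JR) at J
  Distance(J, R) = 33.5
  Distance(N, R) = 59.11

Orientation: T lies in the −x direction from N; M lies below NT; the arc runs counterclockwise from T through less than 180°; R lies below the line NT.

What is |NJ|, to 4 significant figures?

52.08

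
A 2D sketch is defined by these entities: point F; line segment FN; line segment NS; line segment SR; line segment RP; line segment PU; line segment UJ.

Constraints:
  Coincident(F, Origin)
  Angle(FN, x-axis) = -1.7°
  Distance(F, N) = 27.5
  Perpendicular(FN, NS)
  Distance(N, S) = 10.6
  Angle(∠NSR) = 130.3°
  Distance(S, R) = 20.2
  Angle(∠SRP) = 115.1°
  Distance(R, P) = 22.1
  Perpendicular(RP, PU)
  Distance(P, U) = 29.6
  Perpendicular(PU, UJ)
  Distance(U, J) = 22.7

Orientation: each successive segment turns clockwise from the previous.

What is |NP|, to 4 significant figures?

38.33

∠NSR = 130.3° gives SR at -141.4° from the x-axis; with |SR| = 20.2, R = (11.39, -24.01). ∠SRP = 115.1° gives RP at 153.7° from the x-axis; with |RP| = 22.1, P = (-8.426, -14.22). Then |NP| = |P − N| = 38.33.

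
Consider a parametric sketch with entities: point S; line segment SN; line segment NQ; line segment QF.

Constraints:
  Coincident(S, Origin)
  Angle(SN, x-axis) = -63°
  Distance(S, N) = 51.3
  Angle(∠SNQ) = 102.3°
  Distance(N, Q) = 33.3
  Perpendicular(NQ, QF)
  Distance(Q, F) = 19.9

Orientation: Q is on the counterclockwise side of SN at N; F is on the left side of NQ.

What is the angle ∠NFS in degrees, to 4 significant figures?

65.21°

S is at the origin; SN runs at -63.0° with length 51.3, so N = 51.3·(cos -63.0°, sin -63.0°) = (23.29, -45.71). ∠SNQ = 102.3°, so NQ runs at -63.0° + (180° − 102.3°) = 14.70° from the x-axis; with |NQ| = 33.3, Q = N + 33.3·(cos 14.70°, sin 14.70°) = (55.50, -37.26). NQ is perpendicular to QF; with |QF| = 19.9 on the left of NQ, F = Q + 19.9·(-0.2538, 0.9673) = (50.45, -18.01). Then cos ∠NFS = FN·FS / (|FN||FS|), giving 65.21°.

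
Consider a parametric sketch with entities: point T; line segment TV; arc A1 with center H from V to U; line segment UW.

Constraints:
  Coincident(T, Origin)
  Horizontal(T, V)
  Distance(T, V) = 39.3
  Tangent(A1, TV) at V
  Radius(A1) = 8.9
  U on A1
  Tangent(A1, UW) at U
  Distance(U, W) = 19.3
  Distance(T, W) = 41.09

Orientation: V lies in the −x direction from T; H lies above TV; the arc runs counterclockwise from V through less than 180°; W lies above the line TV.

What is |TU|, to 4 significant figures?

31.63

Checks: |HU| = 8.900 ✓; ∠(HU, UW) = 90.00° ✓; |UW| = 19.30 ✓; |TW| = 41.09 ✓.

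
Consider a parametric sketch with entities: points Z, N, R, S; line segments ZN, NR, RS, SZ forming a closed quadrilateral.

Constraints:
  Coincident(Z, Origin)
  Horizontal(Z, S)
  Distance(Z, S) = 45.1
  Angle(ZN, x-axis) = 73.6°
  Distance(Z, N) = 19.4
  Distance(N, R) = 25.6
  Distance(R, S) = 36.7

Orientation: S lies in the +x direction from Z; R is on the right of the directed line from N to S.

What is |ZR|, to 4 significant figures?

11.27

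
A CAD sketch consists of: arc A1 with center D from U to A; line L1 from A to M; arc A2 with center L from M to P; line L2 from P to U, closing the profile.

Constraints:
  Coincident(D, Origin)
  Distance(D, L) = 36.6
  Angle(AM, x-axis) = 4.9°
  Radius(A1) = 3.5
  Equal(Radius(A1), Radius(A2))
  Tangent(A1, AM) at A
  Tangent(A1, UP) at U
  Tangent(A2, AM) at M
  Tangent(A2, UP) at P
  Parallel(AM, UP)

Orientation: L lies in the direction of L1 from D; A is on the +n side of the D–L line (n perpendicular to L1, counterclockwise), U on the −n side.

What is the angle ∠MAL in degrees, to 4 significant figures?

5.462°

The slot axis is L1's direction at 4.9°, so u = (cos 4.9°, sin 4.9°) = (0.9963, 0.08542) and n = (−sin 4.9°, cos 4.9°) = (-0.08542, 0.9963). D is at the origin and L lies 36.6 along u from D, so L = 36.6·u = (36.47, 3.126). Tangency of A1 to both parallel lines with radius 3.5 puts A and U at D ± 3.5·n: A = (-0.2990, 3.487), U = (0.2990, -3.487). Equal radii place M and P the same way about L: M = L + 3.5·n = (36.17, 6.613), P = L − 3.5·n = (36.77, -0.3609). Then cos ∠MAL = AM·AL / (|AM||AL|), giving 5.462°.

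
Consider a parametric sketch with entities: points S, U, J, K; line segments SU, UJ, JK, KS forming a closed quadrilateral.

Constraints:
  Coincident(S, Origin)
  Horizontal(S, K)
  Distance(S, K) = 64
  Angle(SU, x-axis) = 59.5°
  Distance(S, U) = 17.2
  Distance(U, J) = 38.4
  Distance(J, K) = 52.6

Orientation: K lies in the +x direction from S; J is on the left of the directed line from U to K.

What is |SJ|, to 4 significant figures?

55.37

S is at the origin; SK is horizontal with |SK| = 64.0 and K in +x, so K = (64.0, 0). SU runs at 59.5° with |SU| = 17.2, so U = (8.730, 14.82). J is determined by |UJ| = 38.4 and |JK| = 52.6 together: it lies at the intersection of circle(U, 38.4) and circle(K, 52.6). With |UK| = 57.22, the foot of the radical line on UK is 17.32 from U and the perpendicular offset is √(38.4² − 17.32²) = 34.27. Taking the left-of-UK solution: J = (34.34, 43.44).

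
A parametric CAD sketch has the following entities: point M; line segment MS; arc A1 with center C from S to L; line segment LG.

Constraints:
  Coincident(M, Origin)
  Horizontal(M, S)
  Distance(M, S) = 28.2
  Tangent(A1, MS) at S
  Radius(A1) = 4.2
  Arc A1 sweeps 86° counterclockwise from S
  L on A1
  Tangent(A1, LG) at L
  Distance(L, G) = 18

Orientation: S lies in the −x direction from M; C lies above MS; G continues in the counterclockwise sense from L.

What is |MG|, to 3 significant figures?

31.6

M is at the origin; MS is horizontal with |MS| = 28.2 and S on the −x side, so S = (-28.2, 0.00). The tangent condition forces CS to be normal to MS, so C = S + (0, 4.2) = (-28.2, 4.20). On A1, S sits at bearing -90° from C; an 86° counterclockwise sweep puts L at bearing -4°, so L = C + 4.2·(cos -4°, sin -4°) = (-24.0, 3.91). Tangency of A1 to LG means the radius CL is perpendicular to LG, so LG runs along (−sin -4°, cos -4°); with |LG| = 18.0, G = (-22.8, 21.9). Then |MG| = |G − M| = 31.6.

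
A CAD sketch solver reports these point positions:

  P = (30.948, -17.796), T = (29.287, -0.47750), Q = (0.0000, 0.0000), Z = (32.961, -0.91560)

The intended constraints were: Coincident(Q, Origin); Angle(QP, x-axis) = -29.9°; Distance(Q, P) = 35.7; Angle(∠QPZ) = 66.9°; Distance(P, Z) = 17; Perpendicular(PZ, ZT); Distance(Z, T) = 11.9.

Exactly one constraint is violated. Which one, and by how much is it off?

Distance(Z, T) = 11.9 — off by 8.20.

Q = (0.00, 0.00) ✓; QP at -29.90° ✓; |QP| = 35.70 ✓; ∠QPZ = 66.90° ✓; |PZ| = 17.00 ✓; ∠(PZ, ZT) = 90.00° ✓; |ZT| = 3.700 ✗.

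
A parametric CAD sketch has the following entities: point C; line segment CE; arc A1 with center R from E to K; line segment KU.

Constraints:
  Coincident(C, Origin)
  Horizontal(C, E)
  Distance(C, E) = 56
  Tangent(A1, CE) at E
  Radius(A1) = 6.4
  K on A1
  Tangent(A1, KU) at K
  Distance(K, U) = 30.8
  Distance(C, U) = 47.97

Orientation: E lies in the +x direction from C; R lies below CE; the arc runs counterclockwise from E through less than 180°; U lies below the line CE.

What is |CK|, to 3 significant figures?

50.4

Checks: |RK| = 6.400 ✓; ∠(RK, KU) = 90.00° ✓; |KU| = 30.80 ✓; |CU| = 47.97 ✓.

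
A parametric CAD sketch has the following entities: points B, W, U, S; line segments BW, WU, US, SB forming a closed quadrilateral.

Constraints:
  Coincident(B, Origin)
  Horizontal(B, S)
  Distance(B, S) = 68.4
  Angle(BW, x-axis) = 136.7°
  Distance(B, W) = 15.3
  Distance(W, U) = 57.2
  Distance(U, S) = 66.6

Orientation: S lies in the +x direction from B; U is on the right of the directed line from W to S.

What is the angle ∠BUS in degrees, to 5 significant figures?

73.695°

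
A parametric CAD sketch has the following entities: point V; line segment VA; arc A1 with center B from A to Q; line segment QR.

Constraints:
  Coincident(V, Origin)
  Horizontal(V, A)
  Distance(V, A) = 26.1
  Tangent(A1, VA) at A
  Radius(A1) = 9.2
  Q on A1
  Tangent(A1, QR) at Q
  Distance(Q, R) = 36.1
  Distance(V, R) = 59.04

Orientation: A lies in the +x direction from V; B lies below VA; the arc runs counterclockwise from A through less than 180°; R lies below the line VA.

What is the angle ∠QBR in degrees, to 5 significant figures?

75.703°

V is at the origin; V and A share the same y with |VA| = 26.1 and A on the +x side, so A = (26.100, 0.0000). Tangency of A1 to VA means the radius BA is perpendicular to VA, so B = A + (0, -9.2) = (26.100, -9.2000). Since BQ ⟂ QR (tangency), |BR| = √(9.2² + 36.1²) = 37.254 regardless of where Q sits on A1. So R lies on both circle(V, 59.04) and circle(B, 37.254); the below-VA intersection is R = (39.344, -44.020). Q is the foot of the tangent from R: Q = (18.575, -14.493).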